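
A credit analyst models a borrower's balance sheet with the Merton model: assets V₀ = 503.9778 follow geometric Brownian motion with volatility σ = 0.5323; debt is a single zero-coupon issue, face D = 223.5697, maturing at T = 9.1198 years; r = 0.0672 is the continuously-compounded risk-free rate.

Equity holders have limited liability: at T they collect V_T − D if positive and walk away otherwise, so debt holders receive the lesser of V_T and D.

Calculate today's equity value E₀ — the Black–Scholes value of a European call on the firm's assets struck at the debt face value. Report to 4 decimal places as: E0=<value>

Work the structural quantities from V₀ = 503.9778 against face 223.5697:
d₁ = [ln(V₀/D) + (r + σ²/2)T] / (σ√T)
   = [ln(503.9778/223.5697) + (0.0672 + 0.5·0.5323²)·9.1198] / (0.5323·√9.1198)
   = [0.812809 + 1.904868] / 1.607493 = 1.690630
d₂ = d₁ − σ√T = 1.690630 − 1.607493 = 0.083137
N(d₁) = 0.954546,  N(d₂) = 0.533129,  e^(−rT) = 0.541804
E₀ = V₀·N(d₁) − D·e^(−rT)·N(d₂)
   = 503.9778·0.954546 − 223.5697·0.541804·0.533129 = 416.491711

E0=416.4917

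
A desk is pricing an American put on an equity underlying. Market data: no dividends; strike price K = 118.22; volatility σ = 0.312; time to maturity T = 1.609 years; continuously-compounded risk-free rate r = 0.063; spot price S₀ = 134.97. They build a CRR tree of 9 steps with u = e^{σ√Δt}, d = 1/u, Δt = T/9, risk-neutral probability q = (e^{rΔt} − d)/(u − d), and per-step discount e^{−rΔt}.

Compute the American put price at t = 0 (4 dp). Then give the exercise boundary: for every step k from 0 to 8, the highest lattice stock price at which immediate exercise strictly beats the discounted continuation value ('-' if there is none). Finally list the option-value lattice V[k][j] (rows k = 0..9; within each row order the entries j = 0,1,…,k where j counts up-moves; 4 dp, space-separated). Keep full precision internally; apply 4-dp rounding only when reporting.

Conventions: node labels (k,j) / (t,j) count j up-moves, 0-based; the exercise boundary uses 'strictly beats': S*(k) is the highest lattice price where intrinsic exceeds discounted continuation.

price = 8.5279
boundary = - - - - 79.6285 90.8575 79.6285 90.8575 103.6699
tree:
8.5279
13.0515 4.3690
19.4051 7.2339 1.7121
27.8980 11.6722 3.1282 0.3890
38.5915 18.2383 5.6196 0.8027 0.0000
48.4327 27.3625 9.8726 1.6562 0.0000 0.0000
57.0577 38.5915 16.8160 3.4174 0.0000 0.0000 0.0000
64.6167 48.4327 27.3625 7.0515 0.0000 0.0000 0.0000 0.0000
71.2415 57.0577 38.5915 14.5501 0.0000 0.0000 0.0000 0.0000 0.0000
77.0475 64.6167 48.4327 27.3625 0.0000 0.0000 0.0000 0.0000 0.0000 0.0000

Δt=0.17878, u=1.14102, d=0.87641, q=0.50987, disc=e^(-rΔt)=0.98880
k=9 terminal: V=max(K-S,0) → 77.0475 64.6167 48.4327 27.3625 0.0000 0.0000 0.0000 0.0000 0.0000 0.0000
k=8: j=0 S=46.9785 intr=71.2415 cont=69.9174 V=71.2415[EX]; j=1 S=61.1623 intr=57.0577 cont=55.7336 V=57.0577[EX]; j=2 S=79.6285 intr=38.5915 cont=37.2675 V=38.5915[EX]; j=3 S=103.6699 intr=14.5501 cont=13.2609 V=14.5501[EX]; j=4 S=134.9700 intr=0.0000 cont=0.0000 V=0.0000[hold]; j=5 S=175.7202 intr=0.0000 cont=0.0000 V=0.0000[hold]; j=6 S=228.7737 intr=0.0000 cont=0.0000 V=0.0000[hold]; j=7 S=297.8452 intr=0.0000 cont=0.0000 V=0.0000[hold]; j=8 S=387.7707 intr=0.0000 cont=0.0000 V=0.0000[hold]  S*(8)=103.6699
k=7: j=0 S=53.6033 intr=64.6167 cont=63.2926 V=64.6167[EX]; j=1 S=69.7873 intr=48.4327 cont=47.1087 V=48.4327[EX]; j=2 S=90.8575 intr=27.3625 cont=26.0385 V=27.3625[EX]; j=3 S=118.2892 intr=0.0000 cont=7.0515 V=7.0515[hold]; j=4 S=154.0031 intr=0.0000 cont=0.0000 V=0.0000[hold]; j=5 S=200.4998 intr=0.0000 cont=0.0000 V=0.0000[hold]; j=6 S=261.0348 intr=0.0000 cont=0.0000 V=0.0000[hold]; j=7 S=339.8465 intr=0.0000 cont=0.0000 V=0.0000[hold]  S*(7)=90.8575
k=6: j=0 S=61.1623 intr=57.0577 cont=55.7336 V=57.0577[EX]; j=1 S=79.6285 intr=38.5915 cont=37.2675 V=38.5915[EX]; j=2 S=103.6699 intr=14.5501 cont=16.8160 V=16.8160[hold]; j=3 S=134.9700 intr=0.0000 cont=3.4174 V=3.4174[hold]; j=4 S=175.7202 intr=0.0000 cont=0.0000 V=0.0000[hold]; j=5 S=228.7737 intr=0.0000 cont=0.0000 V=0.0000[hold]; j=6 S=297.8452 intr=0.0000 cont=0.0000 V=0.0000[hold]  S*(6)=79.6285
k=5: j=0 S=69.7873 intr=48.4327 cont=47.1087 V=48.4327[EX]; j=1 S=90.8575 intr=27.3625 cont=27.1809 V=27.3625[EX]; j=2 S=118.2892 intr=0.0000 cont=9.8726 V=9.8726[hold]; j=3 S=154.0031 intr=0.0000 cont=1.6562 V=1.6562[hold]; j=4 S=200.4998 intr=0.0000 cont=0.0000 V=0.0000[hold]; j=5 S=261.0348 intr=0.0000 cont=0.0000 V=0.0000[hold]  S*(5)=90.8575
k=4: j=0 S=79.6285 intr=38.5915 cont=37.2675 V=38.5915[EX]; j=1 S=103.6699 intr=14.5501 cont=18.2383 V=18.2383[hold]; j=2 S=134.9700 intr=0.0000 cont=5.6196 V=5.6196[hold]; j=3 S=175.7202 intr=0.0000 cont=0.8027 V=0.8027[hold]; j=4 S=228.7737 intr=0.0000 cont=0.0000 V=0.0000[hold]  S*(4)=79.6285
k=3: j=0 S=90.8575 intr=27.3625 cont=27.8980 V=27.8980[hold]; j=1 S=118.2892 intr=0.0000 cont=11.6722 V=11.6722[hold]; j=2 S=154.0031 intr=0.0000 cont=3.1282 V=3.1282[hold]; j=3 S=200.4998 intr=0.0000 cont=0.3890 V=0.3890[hold]  S*(3)=-
k=2: j=0 S=103.6699 intr=14.5501 cont=19.4051 V=19.4051[hold]; j=1 S=134.9700 intr=0.0000 cont=7.2339 V=7.2339[hold]; j=2 S=175.7202 intr=0.0000 cont=1.7121 V=1.7121[hold]  S*(2)=-
k=1: j=0 S=118.2892 intr=0.0000 cont=13.0515 V=13.0515[hold]; j=1 S=154.0031 intr=0.0000 cont=4.3690 V=4.3690[hold]  S*(1)=-
k=0: j=0 S=134.9700 intr=0.0000 cont=8.5279 V=8.5279[hold]  S*(0)=-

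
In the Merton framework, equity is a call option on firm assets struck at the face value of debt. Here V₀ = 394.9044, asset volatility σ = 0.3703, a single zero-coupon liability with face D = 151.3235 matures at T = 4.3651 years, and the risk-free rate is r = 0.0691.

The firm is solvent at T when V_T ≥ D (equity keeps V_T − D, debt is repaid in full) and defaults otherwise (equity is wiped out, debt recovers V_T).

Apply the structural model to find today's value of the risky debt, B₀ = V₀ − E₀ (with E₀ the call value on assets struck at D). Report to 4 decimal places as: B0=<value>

Work the structural quantities from V₀ = 394.9044 against face 151.3235:
d₁ = [ln(V₀/D) + (r + σ²/2)T] / (σ√T)
   = [ln(394.9044/151.3235) + (0.0691 + 0.5·0.3703²)·4.3651] / (0.3703·√4.3651)
   = [0.959224 + 0.600904] / 0.773661 = 2.016552
d₂ = d₁ − σ√T = 2.016552 − 0.773661 = 1.242891
N(d₁) = 0.978129,  N(d₂) = 0.893046,  e^(−rT) = 0.739613
E₀ = V₀·N(d₁) − D·e^(−rT)·N(d₂)
   = 394.9044·0.978129 − 151.3235·0.739613·0.893046 = 286.316966
B₀ = V₀ − E₀ = 394.9044 − 286.316966 = 108.587434

B0=108.5874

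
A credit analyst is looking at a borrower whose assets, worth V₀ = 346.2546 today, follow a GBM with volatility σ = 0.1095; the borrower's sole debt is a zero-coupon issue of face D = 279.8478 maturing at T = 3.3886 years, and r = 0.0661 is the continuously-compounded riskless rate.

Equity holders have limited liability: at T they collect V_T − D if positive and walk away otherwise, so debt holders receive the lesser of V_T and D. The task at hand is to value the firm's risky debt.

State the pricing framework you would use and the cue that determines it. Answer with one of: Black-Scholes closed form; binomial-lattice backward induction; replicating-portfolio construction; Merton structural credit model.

Key observation: assets follow a GBM and default happens iff V_T < 279.8478; valuing claims on that split (equity as a call, risky debt as the residual) is the structural model's definition.

framework: Merton structural credit model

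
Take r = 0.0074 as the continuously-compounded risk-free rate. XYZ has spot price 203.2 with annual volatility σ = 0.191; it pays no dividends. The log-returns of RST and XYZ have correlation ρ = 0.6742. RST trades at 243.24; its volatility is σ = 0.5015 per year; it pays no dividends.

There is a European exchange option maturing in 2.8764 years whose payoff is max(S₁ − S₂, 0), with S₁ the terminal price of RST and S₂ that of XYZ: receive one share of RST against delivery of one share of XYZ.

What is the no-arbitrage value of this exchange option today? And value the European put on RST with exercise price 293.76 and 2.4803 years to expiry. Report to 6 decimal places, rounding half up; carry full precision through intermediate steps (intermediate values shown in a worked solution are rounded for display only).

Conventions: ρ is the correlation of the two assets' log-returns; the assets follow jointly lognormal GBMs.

exchange price = 81.078216
price(RST put K=293.76) = 106.011294

σ_eff = √(σ₁² + σ₂² − 2ρσ₁σ₂) = √(0.5015² + 0.191² − 2·0.6742·0.5015·0.191) = 0.398528
d₁ = (ln(S₁/S₂) + (q₂ − q₁ + σ_eff²/2)T) / (σ_eff√T) = (ln(243.24/203.2) + (0.0 − 0.0 + 0.079412)·2.8764) / 0.675902 = 0.604052
d₂ = d₁ − σ_eff√T = 0.604052 − 0.675902 = -0.071850
N(d₁) = 0.727095,  N(d₂) = 0.471360
V = S₁·e^{−q₁T}·N(d₁) − S₂·e^{−q₂T}·N(d₂) = 176.858664 − 95.780449 = 81.078216
[vanilla: RST put K=293.76]
σ√T = 0.5015·√2.4803 = 0.789811
d₁ = (ln(S/K) + (r+σ²/2)T) / (σ√T) = (ln(243.24/293.76) + (0.0074+0.5015²/2)·2.4803) / 0.789811 = (-0.188714 + 0.330255) / 0.789811 = 0.179208
d₂ = d₁ − σ√T = 0.179208 − 0.789811 = -0.610603
e^{−rT} = 0.981813
N(−d₁) = 0.428887,  N(−d₂) = 0.729269
price = K·e^{−rT}·N(−d₂) − S·N(−d₁) = 210.333835 − 104.322541 = 106.011294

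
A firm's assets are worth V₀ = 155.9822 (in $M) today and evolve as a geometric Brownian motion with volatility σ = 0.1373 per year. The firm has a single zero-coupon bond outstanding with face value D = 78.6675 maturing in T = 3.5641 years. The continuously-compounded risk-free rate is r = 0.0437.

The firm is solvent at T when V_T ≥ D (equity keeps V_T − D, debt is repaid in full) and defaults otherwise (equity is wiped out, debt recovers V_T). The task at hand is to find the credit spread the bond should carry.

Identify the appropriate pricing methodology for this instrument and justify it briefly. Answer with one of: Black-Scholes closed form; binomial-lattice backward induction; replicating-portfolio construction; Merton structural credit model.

Key observation: a levered firm with one bullet debt due at 3.5641 years is the canonical structural-credit setup: equity is a call on the firm's assets struck at the face value.

framework: Merton structural credit model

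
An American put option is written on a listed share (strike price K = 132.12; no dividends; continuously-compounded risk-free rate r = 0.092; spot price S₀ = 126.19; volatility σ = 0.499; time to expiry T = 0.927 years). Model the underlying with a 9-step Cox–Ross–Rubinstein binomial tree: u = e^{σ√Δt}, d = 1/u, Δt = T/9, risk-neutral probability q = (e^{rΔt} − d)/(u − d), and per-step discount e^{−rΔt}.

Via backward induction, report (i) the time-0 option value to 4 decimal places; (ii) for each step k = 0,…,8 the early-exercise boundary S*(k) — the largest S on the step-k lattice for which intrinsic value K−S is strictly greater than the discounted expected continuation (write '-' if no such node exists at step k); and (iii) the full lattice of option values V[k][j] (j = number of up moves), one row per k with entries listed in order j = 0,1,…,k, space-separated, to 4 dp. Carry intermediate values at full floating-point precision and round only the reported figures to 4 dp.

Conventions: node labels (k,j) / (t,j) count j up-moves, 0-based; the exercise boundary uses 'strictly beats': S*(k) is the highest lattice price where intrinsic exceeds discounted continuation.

price = 23.0108
boundary = - - - 78.0498 66.4999 78.0498 91.6058 78.0498 91.6058
tree:
23.0108
31.5157 14.5938
41.9321 21.2716 7.9174
54.0702 30.0962 12.4875 3.3080
65.6201 41.1396 19.1711 5.7640 0.8124
75.4609 54.0702 28.4622 9.8599 1.6070 0.0000
83.8454 65.6201 40.5142 16.4539 3.1788 0.0000 0.0000
90.9891 75.4609 54.0702 26.5144 6.2880 0.0000 0.0000 0.0000
97.0757 83.8454 65.6201 40.5142 12.4382 0.0000 0.0000 0.0000 0.0000
102.2616 90.9891 75.4609 54.0702 24.6038 0.0000 0.0000 0.0000 0.0000 0.0000

Δt=0.10300  u=1.17368  d=0.85202  q=0.48965  discount=0.99057
step 9 (expiry): payoffs max(K−S,0) = 102.2616 90.9891 75.4609 54.0702 24.6038 0.0000 0.0000 0.0000 0.0000 0.0000
step 8: (k=8,j=0): S=35.0443, K−S=97.0757, hold=95.8297 ⇒ V=97.0757 exercise | (k=8,j=1): S=48.2746, K−S=83.8454, hold=82.5993 ⇒ V=83.8454 exercise | (k=8,j=2): S=66.4999, K−S=65.6201, hold=64.3741 ⇒ V=65.6201 exercise | (k=8,j=3): S=91.6058, K−S=40.5142, hold=39.2682 ⇒ V=40.5142 exercise | (k=8,j=4): S=126.1900, K−S=5.9300, hold=12.4382 ⇒ V=12.4382 continue | (k=8,j=5): S=173.8309, K−S=0.0000, hold=0.0000 ⇒ V=0.0000 continue | (k=8,j=6): S=239.4578, K−S=0.0000, hold=0.0000 ⇒ V=0.0000 continue | (k=8,j=7): S=329.8610, K−S=0.0000, hold=0.0000 ⇒ V=0.0000 continue | (k=8,j=8): S=454.3945, K−S=0.0000, hold=0.0000 ⇒ V=0.0000 continue  boundary S*=91.6058
step 7: (k=7,j=0): S=41.1309, K−S=90.9891, hold=89.7431 ⇒ V=90.9891 exercise | (k=7,j=1): S=56.6591, K−S=75.4609, hold=74.2148 ⇒ V=75.4609 exercise | (k=7,j=2): S=78.0498, K−S=54.0702, hold=52.8241 ⇒ V=54.0702 exercise | (k=7,j=3): S=107.5162, K−S=24.6038, hold=26.5144 ⇒ V=26.5144 continue | (k=7,j=4): S=148.1071, K−S=0.0000, hold=6.2880 ⇒ V=6.2880 continue | (k=7,j=5): S=204.0225, K−S=0.0000, hold=0.0000 ⇒ V=0.0000 continue | (k=7,j=6): S=281.0477, K−S=0.0000, hold=0.0000 ⇒ V=0.0000 continue | (k=7,j=7): S=387.1525, K−S=0.0000, hold=0.0000 ⇒ V=0.0000 continue  boundary S*=78.0498
step 6: (k=6,j=0): S=48.2746, K−S=83.8454, hold=82.5993 ⇒ V=83.8454 exercise | (k=6,j=1): S=66.4999, K−S=65.6201, hold=64.3741 ⇒ V=65.6201 exercise | (k=6,j=2): S=91.6058, K−S=40.5142, hold=40.1949 ⇒ V=40.5142 exercise | (k=6,j=3): S=126.1900, K−S=5.9300, hold=16.4539 ⇒ V=16.4539 continue | (k=6,j=4): S=173.8309, K−S=0.0000, hold=3.1788 ⇒ V=3.1788 continue | (k=6,j=5): S=239.4578, K−S=0.0000, hold=0.0000 ⇒ V=0.0000 continue | (k=6,j=6): S=329.8610, K−S=0.0000, hold=0.0000 ⇒ V=0.0000 continue  boundary S*=91.6058
step 5: (k=5,j=0): S=56.6591, K−S=75.4609, hold=74.2148 ⇒ V=75.4609 exercise | (k=5,j=1): S=78.0498, K−S=54.0702, hold=52.8241 ⇒ V=54.0702 exercise | (k=5,j=2): S=107.5162, K−S=24.6038, hold=28.4622 ⇒ V=28.4622 continue | (k=5,j=3): S=148.1071, K−S=0.0000, hold=9.8599 ⇒ V=9.8599 continue | (k=5,j=4): S=204.0225, K−S=0.0000, hold=1.6070 ⇒ V=1.6070 continue | (k=5,j=5): S=281.0477, K−S=0.0000, hold=0.0000 ⇒ V=0.0000 continue  boundary S*=78.0498
step 4: (k=4,j=0): S=66.4999, K−S=65.6201, hold=64.3741 ⇒ V=65.6201 exercise | (k=4,j=1): S=91.6058, K−S=40.5142, hold=41.1396 ⇒ V=41.1396 continue | (k=4,j=2): S=126.1900, K−S=5.9300, hold=19.1711 ⇒ V=19.1711 continue | (k=4,j=3): S=173.8309, K−S=0.0000, hold=5.7640 ⇒ V=5.7640 continue | (k=4,j=4): S=239.4578, K−S=0.0000, hold=0.8124 ⇒ V=0.8124 continue  boundary S*=66.4999
step 3: (k=3,j=0): S=78.0498, K−S=54.0702, hold=53.1274 ⇒ V=54.0702 exercise | (k=3,j=1): S=107.5162, K−S=24.6038, hold=30.0962 ⇒ V=30.0962 continue | (k=3,j=2): S=148.1071, K−S=0.0000, hold=12.4875 ⇒ V=12.4875 continue | (k=3,j=3): S=204.0225, K−S=0.0000, hold=3.3080 ⇒ V=3.3080 continue  boundary S*=78.0498
step 2: (k=2,j=0): S=91.6058, K−S=40.5142, hold=41.9321 ⇒ V=41.9321 continue | (k=2,j=1): S=126.1900, K−S=5.9300, hold=21.2716 ⇒ V=21.2716 continue | (k=2,j=2): S=173.8309, K−S=0.0000, hold=7.9174 ⇒ V=7.9174 continue  boundary S*=-
step 1: (k=1,j=0): S=107.5162, K−S=24.6038, hold=31.5157 ⇒ V=31.5157 continue | (k=1,j=1): S=148.1071, K−S=0.0000, hold=14.5938 ⇒ V=14.5938 continue  boundary S*=-
step 0: (k=0,j=0): S=126.1900, K−S=5.9300, hold=23.0108 ⇒ V=23.0108 continue  boundary S*=-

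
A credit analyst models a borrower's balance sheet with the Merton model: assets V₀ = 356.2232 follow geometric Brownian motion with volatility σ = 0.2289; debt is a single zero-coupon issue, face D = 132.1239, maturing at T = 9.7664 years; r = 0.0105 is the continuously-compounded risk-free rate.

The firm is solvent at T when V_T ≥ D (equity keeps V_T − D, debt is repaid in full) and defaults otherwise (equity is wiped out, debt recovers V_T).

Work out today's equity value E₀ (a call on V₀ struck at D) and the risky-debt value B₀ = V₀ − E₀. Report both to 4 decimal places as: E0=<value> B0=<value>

Apply the equity-as-call identities (strike 132.1239, horizon 9.7664 years):
d₁ = [ln(V₀/D) + (r + σ²/2)T] / (σ√T)
   = [ln(356.2232/132.1239) + (0.0105 + 0.5·0.2289²)·9.7664] / (0.2289·√9.7664)
   = [0.991817 + 0.358403] / 0.715341 = 1.887521
d₂ = d₁ − σ√T = 1.887521 − 0.715341 = 1.172180
N(d₁) = 0.970455,  N(d₂) = 0.879438,  e^(−rT) = 0.902536
E₀ = V₀·N(d₁) − D·e^(−rT)·N(d₂)
   = 356.2232·0.970455 − 132.1239·0.902536·0.879438 = 240.828661
B₀ = V₀ − E₀ = 356.2232 − 240.828661 = 115.394539

E0=240.8287 B0=115.3945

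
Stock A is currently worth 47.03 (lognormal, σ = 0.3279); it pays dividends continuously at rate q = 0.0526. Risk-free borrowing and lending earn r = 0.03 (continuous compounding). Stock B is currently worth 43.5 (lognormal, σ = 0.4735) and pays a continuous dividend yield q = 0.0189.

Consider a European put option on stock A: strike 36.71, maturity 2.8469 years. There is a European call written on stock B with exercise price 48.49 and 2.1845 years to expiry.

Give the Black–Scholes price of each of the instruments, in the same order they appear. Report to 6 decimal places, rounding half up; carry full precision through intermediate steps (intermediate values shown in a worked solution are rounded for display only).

price(stock A put K=36.71) = 5.120069
price(stock B call K=48.49) = 10.168945

[stock A put K=36.71]
σ√T = 0.3279·√2.8469 = 0.553258
d₁ = (ln(S/K) + (r−q+σ²/2)T) / (σ√T) = (ln(47.03/36.71) + (0.03−0.0526+0.3279²/2)·2.8469) / 0.553258 = (0.247736 + 0.088707) / 0.553258 = 0.608114
d₂ = d₁ − σ√T = 0.608114 − 0.553258 = 0.054856
e^{−rT} = 0.918139
e^{−qT} = 0.860926
N(−d₁) = 0.271556,  N(−d₂) = 0.478127
price = K·e^{−rT}·N(−d₂) − S·e^{−qT}·N(−d₁) = 16.115193 − 10.995125 = 5.120069
[stock B call K=48.49]
σ√T = 0.4735·√2.1845 = 0.699836
d₁ = (ln(S/K) + (r−q+σ²/2)T) / (σ√T) = (ln(43.5/48.49) + (0.03−0.0189+0.4735²/2)·2.1845) / 0.699836 = (-0.108597 + 0.269133) / 0.699836 = 0.229391
d₂ = d₁ − σ√T = 0.229391 − 0.699836 = -0.470444
e^{−rT} = 0.936566
e^{−qT} = 0.959554
N(d₁) = 0.590718,  N(d₂) = 0.319019
price = S·e^{−qT}·N(d₁) − K·e^{−rT}·N(d₂) = 24.656898 − 14.487953 = 10.168945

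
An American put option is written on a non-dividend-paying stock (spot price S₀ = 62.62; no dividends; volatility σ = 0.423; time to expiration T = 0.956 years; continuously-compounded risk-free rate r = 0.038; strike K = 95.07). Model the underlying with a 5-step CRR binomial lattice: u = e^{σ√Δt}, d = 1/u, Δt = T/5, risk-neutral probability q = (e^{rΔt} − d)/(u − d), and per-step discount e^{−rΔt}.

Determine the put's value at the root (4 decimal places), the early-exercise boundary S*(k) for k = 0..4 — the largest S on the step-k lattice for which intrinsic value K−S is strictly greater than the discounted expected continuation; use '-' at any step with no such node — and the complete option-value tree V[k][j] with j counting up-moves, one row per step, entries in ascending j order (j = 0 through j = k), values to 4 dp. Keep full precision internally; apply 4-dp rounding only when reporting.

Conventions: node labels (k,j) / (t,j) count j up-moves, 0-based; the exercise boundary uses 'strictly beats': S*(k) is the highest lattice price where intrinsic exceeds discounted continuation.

params: Δt=0.19120 u=1.20317 d=0.83114 q=0.47349 e^(-rΔt)=0.99276
t_5 payoffs: 70.2346 59.1176 43.0243 19.7273 0.0000 0.0000
t_4: node(4,0) S=29.8813 payoff=65.1887 vs cont=64.5004 → 65.1887 [stop]  node(4,1) S=43.2570 payoff=51.8130 vs cont=51.1248 → 51.8130 [stop]  node(4,2) S=62.6200 payoff=32.4500 vs cont=31.7618 → 32.4500 [stop]  node(4,3) S=90.6504 payoff=4.4196 vs cont=10.3114 → 10.3114 [wait]  node(4,4) S=131.2279 payoff=0.0000 vs cont=0.0000 → 0.0000 [wait]  ⇒ S*(4)=62.6200
t_3: node(3,0) S=35.9524 payoff=59.1176 vs cont=58.4293 → 59.1176 [stop]  node(3,1) S=52.0457 payoff=43.0243 vs cont=42.3361 → 43.0243 [stop]  node(3,2) S=75.3427 payoff=19.7273 vs cont=21.8085 → 21.8085 [wait]  node(3,3) S=109.0682 payoff=0.0000 vs cont=5.3897 → 5.3897 [wait]  ⇒ S*(3)=52.0457
t_2: node(2,0) S=43.2570 payoff=51.8130 vs cont=51.1248 → 51.8130 [stop]  node(2,1) S=62.6200 payoff=32.4500 vs cont=32.7401 → 32.7401 [wait]  node(2,2) S=90.6504 payoff=4.4196 vs cont=13.9328 → 13.9328 [wait]  ⇒ S*(2)=43.2570
t_1: node(1,0) S=52.0457 payoff=43.0243 vs cont=42.4724 → 43.0243 [stop]  node(1,1) S=75.3427 payoff=19.7273 vs cont=23.6625 → 23.6625 [wait]  ⇒ S*(1)=52.0457
t_0: node(0,0) S=62.6200 payoff=32.4500 vs cont=33.6116 → 33.6116 [wait]  ⇒ S*(0)=-

price = 33.6116
boundary = - 52.0457 43.2570 52.0457 62.6200
tree:
33.6116
43.0243 23.6625
51.8130 32.7401 13.9328
59.1176 43.0243 21.8085 5.3897
65.1887 51.8130 32.4500 10.3114 0.0000
70.2346 59.1176 43.0243 19.7273 0.0000 0.0000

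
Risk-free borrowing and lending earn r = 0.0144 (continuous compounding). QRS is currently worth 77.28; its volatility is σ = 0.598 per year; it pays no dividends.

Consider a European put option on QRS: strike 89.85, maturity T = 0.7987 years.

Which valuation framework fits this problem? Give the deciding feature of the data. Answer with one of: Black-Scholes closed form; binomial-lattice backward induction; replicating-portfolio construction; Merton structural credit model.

framework: Black-Scholes closed form

Key observation: with QRS following a GBM at constant σ and r, the European put struck at 89.85 prices in closed form — nothing here needs a stepwise model or a balance sheet.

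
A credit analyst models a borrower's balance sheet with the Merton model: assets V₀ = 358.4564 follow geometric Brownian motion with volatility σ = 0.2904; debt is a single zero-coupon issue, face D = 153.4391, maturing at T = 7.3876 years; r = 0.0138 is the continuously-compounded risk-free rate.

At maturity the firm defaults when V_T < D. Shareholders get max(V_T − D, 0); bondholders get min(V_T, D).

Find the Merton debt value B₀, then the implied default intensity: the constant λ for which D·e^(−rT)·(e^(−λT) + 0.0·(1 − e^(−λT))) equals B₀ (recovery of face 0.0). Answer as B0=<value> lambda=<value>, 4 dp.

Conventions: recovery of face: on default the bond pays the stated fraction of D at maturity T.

B0=129.2813 lambda=0.0094

Work the structural quantities from V₀ = 358.4564 against face 153.4391:
d₁ = [ln(V₀/D) + (r + σ²/2)T] / (σ√T)
   = [ln(358.4564/153.4391) + (0.0138 + 0.5·0.2904²)·7.3876] / (0.2904·√7.3876)
   = [0.848503 + 0.413455] / 0.789311 = 1.598809
d₂ = d₁ − σ√T = 1.598809 − 0.789311 = 0.809498
N(d₁) = 0.945069,  N(d₂) = 0.790886,  e^(−rT) = 0.903076
E₀ = V₀·N(d₁) − D·e^(−rT)·N(d₂)
   = 358.4564·0.945069 − 153.4391·0.903076·0.790886 = 229.175107
B₀ = V₀ − E₀ = 358.4564 − 229.175107 = 129.281293
e^(−λT) = (B₀·e^(rT)/D − 0)/(1 − 0) = (129.2813·1.107327/153.4391 − 0)/1 = 0.93298681
λ = −ln(0.93298681)/7.3876 = 0.009389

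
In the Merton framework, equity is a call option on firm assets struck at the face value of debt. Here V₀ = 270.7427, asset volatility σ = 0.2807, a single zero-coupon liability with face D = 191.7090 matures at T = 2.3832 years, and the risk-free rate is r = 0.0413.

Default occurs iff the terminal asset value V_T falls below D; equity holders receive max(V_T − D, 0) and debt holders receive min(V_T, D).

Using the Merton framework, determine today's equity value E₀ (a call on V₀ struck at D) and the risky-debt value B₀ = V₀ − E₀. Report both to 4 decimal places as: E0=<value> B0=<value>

Equity is a call on the firm's assets struck at D = 191.7090:
d₁ = [ln(V₀/D) + (r + σ²/2)T] / (σ√T)
   = [ln(270.7427/191.7090) + (0.0413 + 0.5·0.2807²)·2.3832] / (0.2807·√2.3832)
   = [0.345190 + 0.192315] / 0.433334 = 1.240396
d₂ = d₁ − σ√T = 1.240396 − 0.433334 = 0.807062
N(d₁) = 0.892586,  N(d₂) = 0.790185,  e^(−rT) = 0.906263
E₀ = V₀·N(d₁) − D·e^(−rT)·N(d₂)
   = 270.7427·0.892586 − 191.7090·0.906263·0.790185 = 104.375361
B₀ = V₀ − E₀ = 270.7427 − 104.375361 = 166.367339

E0=104.3754 B0=166.3673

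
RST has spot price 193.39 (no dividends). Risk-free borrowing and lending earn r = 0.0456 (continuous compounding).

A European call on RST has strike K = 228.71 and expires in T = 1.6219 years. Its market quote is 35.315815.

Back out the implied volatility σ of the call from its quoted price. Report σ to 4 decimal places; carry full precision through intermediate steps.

sigma = 0.4343

At σ = 0.4343 the Black–Scholes value reproduces the quote:
σ√T = 0.4343·√1.6219 = 0.553098
d₁ = (ln(S/K) + (r+σ²/2)T) / (σ√T) = (ln(193.39/228.71) + (0.0456+0.4343²/2)·1.6219) / 0.553098 = (-0.167746 + 0.226917) / 0.553098 = 0.106982
d₂ = d₁ − σ√T = 0.106982 − 0.553098 = -0.446116
e^{−rT} = 0.928710
N(d₁) = 0.542598,  N(d₂) = 0.327757
V = S·N(d₁) − K·e^{−rT}·N(d₂) = 104.933062 − 69.617247 = 35.315815 (equal to the quote); since ∂V/∂σ > 0 for all σ, the implied volatility is unique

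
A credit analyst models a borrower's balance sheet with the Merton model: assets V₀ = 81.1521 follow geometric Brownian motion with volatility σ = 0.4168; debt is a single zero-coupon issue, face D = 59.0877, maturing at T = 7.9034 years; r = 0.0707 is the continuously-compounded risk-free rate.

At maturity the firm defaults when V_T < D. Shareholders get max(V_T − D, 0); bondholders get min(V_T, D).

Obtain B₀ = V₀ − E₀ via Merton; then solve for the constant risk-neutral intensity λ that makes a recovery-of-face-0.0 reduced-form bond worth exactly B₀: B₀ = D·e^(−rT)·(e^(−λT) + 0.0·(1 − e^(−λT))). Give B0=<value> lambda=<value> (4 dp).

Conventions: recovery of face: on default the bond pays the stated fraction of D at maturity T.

Equity is a call on the firm's assets struck at D = 59.0877:
d₁ = [ln(V₀/D) + (r + σ²/2)T] / (σ√T)
   = [ln(81.1521/59.0877) + (0.0707 + 0.5·0.4168²)·7.9034] / (0.4168·√7.9034)
   = [0.317302 + 1.245269] / 1.171749 = 1.333537
d₂ = d₁ − σ√T = 1.333537 − 1.171749 = 0.161788
N(d₁) = 0.908822,  N(d₂) = 0.564263,  e^(−rT) = 0.571912
E₀ = V₀·N(d₁) − D·e^(−rT)·N(d₂)
   = 81.1521·0.908822 − 59.0877·0.571912·0.564263 = 54.684697
B₀ = V₀ − E₀ = 81.1521 − 54.684697 = 26.467403
e^(−λT) = (B₀·e^(rT)/D − 0)/(1 − 0) = (26.4674·1.748521/59.0877 − 0)/1 = 0.78322238
λ = −ln(0.78322238)/7.9034 = 0.030916

B0=26.4674 lambda=0.0309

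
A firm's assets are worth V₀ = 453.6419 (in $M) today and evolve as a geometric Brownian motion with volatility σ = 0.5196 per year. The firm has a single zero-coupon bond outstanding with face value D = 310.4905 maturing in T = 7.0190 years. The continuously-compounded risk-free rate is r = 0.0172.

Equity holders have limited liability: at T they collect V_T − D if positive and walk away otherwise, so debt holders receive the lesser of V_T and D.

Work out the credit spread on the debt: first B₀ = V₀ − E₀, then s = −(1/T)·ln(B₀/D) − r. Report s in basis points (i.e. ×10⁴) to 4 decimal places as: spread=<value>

Apply the equity-as-call identities (strike 310.4905, horizon 7.0190 years):
d₁ = [ln(V₀/D) + (r + σ²/2)T] / (σ√T)
   = [ln(453.6419/310.4905) + (0.0172 + 0.5·0.5196²)·7.0190] / (0.5196·√7.0190)
   = [0.379155 + 1.068236] / 1.376597 = 1.051427
d₂ = d₁ − σ√T = 1.051427 − 1.376597 = -0.325170
N(d₁) = 0.853469,  N(d₂) = 0.372526,  e^(−rT) = 0.886276
E₀ = V₀·N(d₁) − D·e^(−rT)·N(d₂)
   = 453.6419·0.853469 − 310.4905·0.886276·0.372526 = 284.657291
B₀ = V₀ − E₀ = 453.6419 − 284.657291 = 168.984609
spread = −(1/T)·ln(B₀/D) − r = −(1/7.0190)·ln(168.984609/310.4905) − 0.0172 = 0.06947127
in basis points: 0.06947127 × 10⁴ = 694.7127 bp

spread=694.7127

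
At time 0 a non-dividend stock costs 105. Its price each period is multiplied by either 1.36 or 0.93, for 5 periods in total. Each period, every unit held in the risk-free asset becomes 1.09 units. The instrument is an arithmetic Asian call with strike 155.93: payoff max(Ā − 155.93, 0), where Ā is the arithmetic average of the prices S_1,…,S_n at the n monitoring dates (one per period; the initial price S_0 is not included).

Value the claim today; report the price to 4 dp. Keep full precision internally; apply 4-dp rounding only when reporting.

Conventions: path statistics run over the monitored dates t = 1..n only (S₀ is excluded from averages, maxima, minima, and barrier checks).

Set p* = 0.3721 (from d < R < u); the path-dependent value is the discounted p*-expectation over all price paths.
Enumerate all 2^5 = 32 price paths (U = up ×1.36, D = down ×0.93); each path with k up-moves has probability p*^k·(1−p*)^(5−k).
DDDDD: Ā=84.9029, payoff=0.0000, prob=0.097606
UDDDD: Ā=124.1591, payoff=0.0000, prob=0.057841
DUDDD: Ā=115.1291, payoff=0.0000, prob=0.057841
UUDDD: Ā=168.3609, payoff=12.4309, prob=0.034276
DDUDD: Ā=106.7312, payoff=0.0000, prob=0.057841
UDUDD: Ā=156.0801, payoff=0.1501, prob=0.034276
DUUDD: Ā=147.0501, payoff=0.0000, prob=0.034276
UUUDD: Ā=215.0410, payoff=59.1110, prob=0.020312
DDDUD: Ā=98.9212, payoff=0.0000, prob=0.057841
UDDUD: Ā=144.6590, payoff=0.0000, prob=0.034276
DUDUD: Ā=135.6290, payoff=0.0000, prob=0.034276
UUDUD: Ā=198.3391, payoff=42.4091, prob=0.020312
DDUUD: Ā=127.2311, payoff=0.0000, prob=0.034276
UDUUD: Ā=186.0583, payoff=30.1283, prob=0.020312
DUUUD: Ā=177.0283, payoff=21.0983, prob=0.020312
UUUUD: Ā=258.8801, payoff=102.9501, prob=0.012037
DDDDU: Ā=91.6579, payoff=0.0000, prob=0.057841
UDDDU: Ā=134.0373, payoff=0.0000, prob=0.034276
DUDDU: Ā=125.0073, payoff=0.0000, prob=0.034276
UUDDU: Ā=182.8064, payoff=26.8764, prob=0.020312
DDUDU: Ā=116.6094, payoff=0.0000, prob=0.034276
UDUDU: Ā=170.5256, payoff=14.5956, prob=0.020312
DUUDU: Ā=161.4956, payoff=5.5656, prob=0.020312
UUUDU: Ā=236.1656, payoff=80.2356, prob=0.012037
DDDUU: Ā=108.7993, payoff=0.0000, prob=0.034276
UDDUU: Ā=159.1044, payoff=3.1744, prob=0.020312
DUDUU: Ā=150.0744, payoff=0.0000, prob=0.020312
UUDUU: Ā=219.4637, payoff=63.5337, prob=0.012037
DDUUU: Ā=141.6765, payoff=0.0000, prob=0.020312
UDUUU: Ā=207.1829, payoff=51.2529, prob=0.012037
DUUUU: Ā=198.1529, payoff=42.2229, prob=0.012037
UUUUU: Ā=289.7719, payoff=133.8419, prob=0.007133
Price = Σ prob·payoff / R^5 = 9.603083 / 1.538624 = 6.2413

price = 6.2413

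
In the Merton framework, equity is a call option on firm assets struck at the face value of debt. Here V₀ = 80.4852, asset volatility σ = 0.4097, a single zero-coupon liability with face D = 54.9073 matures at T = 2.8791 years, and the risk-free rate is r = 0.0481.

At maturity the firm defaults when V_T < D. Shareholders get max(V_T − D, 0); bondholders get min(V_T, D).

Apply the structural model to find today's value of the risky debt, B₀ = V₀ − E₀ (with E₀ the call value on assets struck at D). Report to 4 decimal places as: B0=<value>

With assets at 80.4852 and a single debt payment of 54.9073 at 2.8791 years:
d₁ = [ln(V₀/D) + (r + σ²/2)T] / (σ√T)
   = [ln(80.4852/54.9073) + (0.0481 + 0.5·0.4097²)·2.8791] / (0.4097·√2.8791)
   = [0.382427 + 0.380119] / 0.695175 = 1.096912
d₂ = d₁ − σ√T = 1.096912 − 0.695175 = 0.401737
N(d₁) = 0.863660,  N(d₂) = 0.656061,  e^(−rT) = 0.870677
E₀ = V₀·N(d₁) − D·e^(−rT)·N(d₂)
   = 80.4852·0.863660 − 54.9073·0.870677·0.656061 = 38.147869
B₀ = V₀ − E₀ = 80.4852 − 38.147869 = 42.337331

B0=42.3373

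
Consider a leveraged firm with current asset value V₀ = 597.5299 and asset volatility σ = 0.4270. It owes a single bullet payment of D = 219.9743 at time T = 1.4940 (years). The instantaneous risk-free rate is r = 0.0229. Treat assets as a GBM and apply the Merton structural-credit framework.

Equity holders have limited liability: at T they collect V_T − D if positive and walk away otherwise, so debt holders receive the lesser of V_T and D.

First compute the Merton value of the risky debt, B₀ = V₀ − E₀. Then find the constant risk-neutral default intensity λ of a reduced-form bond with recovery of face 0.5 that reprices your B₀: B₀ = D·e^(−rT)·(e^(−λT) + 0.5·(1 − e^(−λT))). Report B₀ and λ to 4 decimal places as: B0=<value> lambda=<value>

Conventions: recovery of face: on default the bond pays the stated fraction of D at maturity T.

Apply the equity-as-call identities (strike 219.9743, horizon 1.4940 years):
d₁ = [ln(V₀/D) + (r + σ²/2)T] / (σ√T)
   = [ln(597.5299/219.9743) + (0.0229 + 0.5·0.4270²)·1.4940] / (0.4270·√1.4940)
   = [0.999294 + 0.170412] / 0.521919 = 2.241163
d₂ = d₁ − σ√T = 2.241163 − 0.521919 = 1.719244
N(d₁) = 0.987492,  N(d₂) = 0.957215,  e^(−rT) = 0.966366
E₀ = V₀·N(d₁) − D·e^(−rT)·N(d₂)
   = 597.5299·0.987492 − 219.9743·0.966366·0.957215 = 386.575496
B₀ = V₀ − E₀ = 597.5299 − 386.575496 = 210.954404
e^(−λT) = (B₀·e^(rT)/D − 0.5)/(1 − 0.5) = (210.9544·1.034805/219.9743 − 0.5)/0.5 = 0.98474622
λ = −ln(0.98474622)/1.4940 = 0.010289

B0=210.9544 lambda=0.0103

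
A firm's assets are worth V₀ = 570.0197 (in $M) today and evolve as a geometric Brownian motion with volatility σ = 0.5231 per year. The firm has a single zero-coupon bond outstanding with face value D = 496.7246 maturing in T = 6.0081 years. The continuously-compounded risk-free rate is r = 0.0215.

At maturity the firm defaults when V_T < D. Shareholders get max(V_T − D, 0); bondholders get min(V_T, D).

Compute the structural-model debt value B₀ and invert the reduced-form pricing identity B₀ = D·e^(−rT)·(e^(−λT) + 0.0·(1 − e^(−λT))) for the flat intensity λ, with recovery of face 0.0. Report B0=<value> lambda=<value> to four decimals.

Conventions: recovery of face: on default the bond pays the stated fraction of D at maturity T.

B0=257.9496 lambda=0.0876

Work the structural quantities from V₀ = 570.0197 against face 496.7246:
d₁ = [ln(V₀/D) + (r + σ²/2)T] / (σ√T)
   = [ln(570.0197/496.7246) + (0.0215 + 0.5·0.5231²)·6.0081] / (0.5231·√6.0081)
   = [0.137635 + 0.951183] / 1.282193 = 0.849185
d₂ = d₁ − σ√T = 0.849185 − 1.282193 = -0.433008
N(d₁) = 0.802111,  N(d₂) = 0.332504,  e^(−rT) = 0.878821
E₀ = V₀·N(d₁) − D·e^(−rT)·N(d₂)
   = 570.0197·0.802111 − 496.7246·0.878821·0.332504 = 312.070087
B₀ = V₀ − E₀ = 570.0197 − 312.070087 = 257.949613
e^(−λT) = (B₀·e^(rT)/D − 0)/(1 − 0) = (257.9496·1.137888/496.7246 − 0)/1 = 0.59090656
λ = −ln(0.59090656)/6.0081 = 0.087565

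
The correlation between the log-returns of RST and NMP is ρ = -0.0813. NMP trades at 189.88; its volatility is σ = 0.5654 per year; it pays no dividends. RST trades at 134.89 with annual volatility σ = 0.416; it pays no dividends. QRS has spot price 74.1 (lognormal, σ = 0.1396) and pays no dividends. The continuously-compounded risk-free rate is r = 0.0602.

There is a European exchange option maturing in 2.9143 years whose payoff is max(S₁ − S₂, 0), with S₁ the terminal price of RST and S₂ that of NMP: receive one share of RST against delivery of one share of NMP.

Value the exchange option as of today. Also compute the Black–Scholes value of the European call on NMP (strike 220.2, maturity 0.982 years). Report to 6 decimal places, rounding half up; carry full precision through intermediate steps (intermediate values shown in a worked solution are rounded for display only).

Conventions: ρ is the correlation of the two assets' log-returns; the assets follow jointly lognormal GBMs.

σ_eff = √(σ₁² + σ₂² − 2ρσ₁σ₂) = √(0.416² + 0.5654² − 2·-0.0813·0.416·0.5654) = 0.728682
d₁ = (ln(S₁/S₂) + (q₂ − q₁ + σ_eff²/2)T) / (σ_eff√T) = (ln(134.89/189.88) + (0.0 − 0.0 + 0.265489)·2.9143) / 1.243957 = 0.347103
d₂ = d₁ − σ_eff√T = 0.347103 − 1.243957 = -0.896853
N(d₁) = 0.635743,  N(d₂) = 0.184899
V = S₁·e^{−q₁T}·N(d₁) − S₂·e^{−q₂T}·N(d₂) = 85.755394 − 35.108541 = 50.646853
[vanilla: NMP call K=220.2]
σ√T = 0.5654·√0.982 = 0.560288
d₁ = (ln(S/K) + (r+σ²/2)T) / (σ√T) = (ln(189.88/220.2) + (0.0602+0.5654²/2)·0.982) / 0.560288 = (-0.148144 + 0.216078) / 0.560288 = 0.121248
d₂ = d₁ − σ√T = 0.121248 − 0.560288 = -0.439040
e^{−rT} = 0.942597
N(d₁) = 0.548253,  N(d₂) = 0.330316
price = S·N(d₁) − K·e^{−rT}·N(d₂) = 104.102238 − 68.560397 = 35.541841

exchange price = 50.646853
price(NMP call K=220.2) = 35.541841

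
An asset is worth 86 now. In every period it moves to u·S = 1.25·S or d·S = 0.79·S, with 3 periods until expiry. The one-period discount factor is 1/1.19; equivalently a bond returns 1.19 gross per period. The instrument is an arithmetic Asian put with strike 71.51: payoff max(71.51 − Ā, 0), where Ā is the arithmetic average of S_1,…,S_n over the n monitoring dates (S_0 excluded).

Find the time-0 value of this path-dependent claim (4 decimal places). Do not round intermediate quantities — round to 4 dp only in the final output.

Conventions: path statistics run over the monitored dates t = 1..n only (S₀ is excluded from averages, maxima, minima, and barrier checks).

price = 0.0978

Set p* = 0.8696 (from d < R < u); the path-dependent value is the discounted p*-expectation over all price paths.
Enumerate all 2^3 = 8 price paths (U = up ×1.25, D = down ×0.79); each path with k up-moves has probability p*^k·(1−p*)^(3−k).
DDD: Ā=54.6713, payoff=16.8387, prob=0.002219
UDD: Ā=86.5053, payoff=0.0000, prob=0.014794
DUD: Ā=73.3186, payoff=0.0000, prob=0.014794
UUD: Ā=116.0104, payoff=0.0000, prob=0.098627
DDU: Ā=62.9011, payoff=8.6089, prob=0.014794
UDU: Ā=99.5271, payoff=0.0000, prob=0.098627
DUU: Ā=86.3404, payoff=0.0000, prob=0.098627
UUU: Ā=136.6146, payoff=0.0000, prob=0.657516
Price = Σ prob·payoff / R^3 = 0.164728 / 1.685159 = 0.0978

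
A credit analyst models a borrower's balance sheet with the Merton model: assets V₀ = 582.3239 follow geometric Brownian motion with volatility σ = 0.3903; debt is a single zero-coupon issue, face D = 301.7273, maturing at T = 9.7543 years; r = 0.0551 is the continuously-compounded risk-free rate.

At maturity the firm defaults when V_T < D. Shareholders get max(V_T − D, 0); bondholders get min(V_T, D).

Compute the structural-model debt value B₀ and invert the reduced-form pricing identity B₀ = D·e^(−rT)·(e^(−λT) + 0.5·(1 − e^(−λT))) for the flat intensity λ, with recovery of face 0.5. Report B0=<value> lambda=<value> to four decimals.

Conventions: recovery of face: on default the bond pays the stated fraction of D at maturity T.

Equity is a call on the firm's assets struck at D = 301.7273:
d₁ = [ln(V₀/D) + (r + σ²/2)T] / (σ√T)
   = [ln(582.3239/301.7273) + (0.0551 + 0.5·0.3903²)·9.7543] / (0.3903·√9.7543)
   = [0.657503 + 1.280418] / 1.218980 = 1.589789
d₂ = d₁ − σ√T = 1.589789 − 1.218980 = 0.370809
N(d₁) = 0.944059,  N(d₂) = 0.644610,  e^(−rT) = 0.584229
E₀ = V₀·N(d₁) − D·e^(−rT)·N(d₂)
   = 582.3239·0.944059 − 301.7273·0.584229·0.644610 = 436.117503
B₀ = V₀ − E₀ = 582.3239 − 436.117503 = 146.206397
e^(−λT) = (B₀·e^(rT)/D − 0.5)/(1 − 0.5) = (146.2064·1.711657/301.7273 − 0.5)/0.5 = 0.65881718
λ = −ln(0.65881718)/9.7543 = 0.042782

B0=146.2064 lambda=0.0428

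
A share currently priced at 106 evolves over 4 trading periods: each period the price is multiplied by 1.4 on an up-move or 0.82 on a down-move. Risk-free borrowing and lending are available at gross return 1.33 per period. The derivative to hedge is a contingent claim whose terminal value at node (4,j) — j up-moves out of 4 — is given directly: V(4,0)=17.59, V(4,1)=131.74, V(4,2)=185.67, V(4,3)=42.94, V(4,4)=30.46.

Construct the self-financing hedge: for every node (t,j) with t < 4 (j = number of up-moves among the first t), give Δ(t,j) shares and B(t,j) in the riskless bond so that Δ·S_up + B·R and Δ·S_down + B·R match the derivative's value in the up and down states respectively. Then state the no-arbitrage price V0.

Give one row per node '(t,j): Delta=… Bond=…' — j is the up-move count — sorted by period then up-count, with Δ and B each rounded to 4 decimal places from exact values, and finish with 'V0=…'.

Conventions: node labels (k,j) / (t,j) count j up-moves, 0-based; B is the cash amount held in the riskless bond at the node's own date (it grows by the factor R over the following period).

(0,0): Delta=-0.3192 Bond=48.4298
(1,0): Delta=-1.0905 Bond=131.4539
(1,1): Delta=-0.2572 Bond=55.2098
(2,0): Delta=1.1131 Bond=17.7749
(2,1): Delta=-1.2677 Bond=196.3908
(2,2): Delta=-0.1760 Bond=56.5520
(3,0): Delta=3.3674 Bond=-108.1162
(3,1): Delta=0.9318 Bond=41.7249
(3,2): Delta=-1.4445 Bond=291.3238
(3,3): Delta=-0.0740 Bond=45.5520
V0=14.5949

No-arbitrage ⇒ martingale measure with p* = (R−d)/(u−d) = 0.8793.
Terminal payoffs: V(4,0)=17.5900, V(4,1)=131.7400, V(4,2)=185.6700, V(4,3)=42.9400, V(4,4)=30.4600
Node (3,0) S=58.4450: V=(p*·131.7400+(1−p*)·17.5900)/1.33=88.6942; Δ=(131.7400−17.5900)/(81.8230−47.9249)=3.3674; B=V−Δ·S=-108.1162
Node (3,1) S=99.7842: V=(p*·185.6700+(1−p*)·131.7400)/1.33=134.7077; Δ=(185.6700−131.7400)/(139.6978−81.8230)=0.9318; B=V−Δ·S=41.7249
Node (3,2) S=170.3632: V=(p*·42.9400+(1−p*)·185.6700)/1.33=45.2376; Δ=(42.9400−185.6700)/(238.5085−139.6978)=-1.4445; B=V−Δ·S=291.3238
Node (3,3) S=290.8640: V=(p*·30.4600+(1−p*)·42.9400)/1.33=24.0347; Δ=(30.4600−42.9400)/(407.2096−238.5085)=-0.0740; B=V−Δ·S=45.5520
Node (2,0) S=71.2744: V=(p*·134.7077+(1−p*)·88.6942)/1.33=97.1085; Δ=(134.7077−88.6942)/(99.7842−58.4450)=1.1131; B=V−Δ·S=17.7749
Node (2,1) S=121.6880: V=(p*·45.2376+(1−p*)·134.7077)/1.33=42.1321; Δ=(45.2376−134.7077)/(170.3632−99.7842)=-1.2677; B=V−Δ·S=196.3908
Node (2,2) S=207.7600: V=(p*·24.0347+(1−p*)·45.2376)/1.33=19.9953; Δ=(24.0347−45.2376)/(290.8640−170.3632)=-0.1760; B=V−Δ·S=56.5520
Node (1,0) S=86.9200: V=(p*·42.1321+(1−p*)·97.1085)/1.33=36.6671; Δ=(42.1321−97.1085)/(121.6880−71.2744)=-1.0905; B=V−Δ·S=131.4539
Node (1,1) S=148.4000: V=(p*·19.9953+(1−p*)·42.1321)/1.33=17.0428; Δ=(19.9953−42.1321)/(207.7600−121.6880)=-0.2572; B=V−Δ·S=55.2098
Node (0,0) S=106.0000: V=(p*·17.0428+(1−p*)·36.6671)/1.33=14.5949; Δ=(17.0428−36.6671)/(148.4000−86.9200)=-0.3192; B=V−Δ·S=48.4298
Check: Δ(0,0)·S0 + B(0,0) = 14.5949 = V0.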